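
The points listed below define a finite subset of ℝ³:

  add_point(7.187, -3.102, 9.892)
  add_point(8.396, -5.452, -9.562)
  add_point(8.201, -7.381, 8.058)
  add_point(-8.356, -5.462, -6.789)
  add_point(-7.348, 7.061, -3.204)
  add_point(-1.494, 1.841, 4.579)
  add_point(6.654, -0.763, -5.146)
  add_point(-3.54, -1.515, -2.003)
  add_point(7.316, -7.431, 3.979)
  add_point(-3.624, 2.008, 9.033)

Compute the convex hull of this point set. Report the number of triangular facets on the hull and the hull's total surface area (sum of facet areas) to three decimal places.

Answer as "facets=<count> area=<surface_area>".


facets=12 area=831.137

Hull vertices (8/10): indices [0, 1, 2, 3, 4, 6, 8, 9].

Facet areas (half cross-product norm):
  f1: (p4, p1, p3) → 110.8651
  f2: (p9, p4, p3) → 89.4997
  f3: (p9, p0, p4) → 73.0051
  f4: (p2, p0, p1) → 40.4503
  f5: (p2, p9, p3) → 136.3222
  f6: (p2, p9, p0) → 23.9067
  f7: (p6, p4, p1) → 41.1416
  f8: (p6, p0, p1) → 42.8749
  f9: (p6, p0, p4) → 123.0071
  f10: (p8, p1, p3) → 113.1737
  f11: (p8, p2, p3) → 27.5626
  f12: (p8, p2, p1) → 9.3279
Σ area = 831.137

Euler: V−E+F = 8−18+12 = 2.


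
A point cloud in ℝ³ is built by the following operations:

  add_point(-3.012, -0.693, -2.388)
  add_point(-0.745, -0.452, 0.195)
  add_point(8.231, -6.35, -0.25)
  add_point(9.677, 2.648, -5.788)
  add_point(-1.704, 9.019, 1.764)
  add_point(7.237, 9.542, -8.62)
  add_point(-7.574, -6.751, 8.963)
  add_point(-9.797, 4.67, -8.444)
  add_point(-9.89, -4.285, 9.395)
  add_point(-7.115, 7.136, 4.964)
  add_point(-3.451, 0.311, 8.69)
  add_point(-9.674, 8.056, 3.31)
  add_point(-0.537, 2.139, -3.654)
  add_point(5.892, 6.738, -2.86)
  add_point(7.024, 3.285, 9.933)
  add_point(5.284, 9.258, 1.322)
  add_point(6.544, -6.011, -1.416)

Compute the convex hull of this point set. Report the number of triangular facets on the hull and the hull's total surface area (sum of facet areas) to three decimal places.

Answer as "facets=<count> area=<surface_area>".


facets=20 area=1175.653

Points on the hull: [2, 3, 4, 5, 6, 7, 8, 9, 11, 14, 15, 16] (12 of 17).

Triangle areas on the boundary:
  f1: (p14, p5, p3) → 60.2599
  f2: (p7, p5, p3) → 69.3736
  f3: (p16, p7, p3) → 99.4317
  f4: (p11, p7, p5) → 108.0528
  f5: (p11, p7, p8) → 82.8472
  f6: (p6, p14, p8) → 29.9439
  f7: (p6, p7, p8) → 33.2936
  f8: (p6, p16, p7) → 165.8027
  f9: (p15, p14, p5) → 33.7406
  f10: (p2, p6, p14) → 116.6245
  f11: (p2, p6, p16) → 17.3024
  f12: (p2, p14, p3) → 73.6547
  f13: (p2, p16, p3) → 10.5045
  f14: (p4, p11, p5) → 34.8447
  f15: (p4, p15, p5) → 34.3326
  f16: (p9, p15, p14) → 68.6479
  f17: (p9, p14, p8) → 96.2546
  f18: (p9, p11, p8) → 19.2555
  f19: (p9, p4, p11) → 9.8709
  f20: (p9, p4, p15) → 11.6145
Σ area = 1175.653

Check V−E+F: 12 − 30 + 20 = 2.


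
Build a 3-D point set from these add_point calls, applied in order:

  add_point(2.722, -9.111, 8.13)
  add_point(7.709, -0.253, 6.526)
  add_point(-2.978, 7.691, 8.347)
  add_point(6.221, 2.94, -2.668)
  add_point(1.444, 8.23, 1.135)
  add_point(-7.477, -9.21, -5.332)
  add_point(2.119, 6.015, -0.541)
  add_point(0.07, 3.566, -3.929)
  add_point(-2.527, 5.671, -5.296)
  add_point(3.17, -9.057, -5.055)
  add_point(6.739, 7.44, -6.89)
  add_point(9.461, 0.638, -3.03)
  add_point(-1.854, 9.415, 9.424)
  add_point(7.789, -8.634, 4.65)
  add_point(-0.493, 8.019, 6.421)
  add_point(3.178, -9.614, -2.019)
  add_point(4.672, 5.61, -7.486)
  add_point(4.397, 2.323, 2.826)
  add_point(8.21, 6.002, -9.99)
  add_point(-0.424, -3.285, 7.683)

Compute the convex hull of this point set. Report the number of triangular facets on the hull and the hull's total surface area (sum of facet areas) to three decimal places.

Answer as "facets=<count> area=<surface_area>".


facets=24 area=1052.514

Points on the hull: [0, 1, 2, 4, 5, 8, 9, 10, 11, 12, 13, 15, 18, 19] (14 of 20).

Triangle areas on the boundary:
  f1: (p8, p18, p5) → 87.2450
  f2: (p9, p18, p5) → 84.2522
  f3: (p9, p18, p11) → 49.8577
  f4: (p19, p0, p5) → 52.8067
  f5: (p19, p0, p12) → 17.9422
  f6: (p1, p0, p12) → 69.5792
  f7: (p10, p8, p18) → 15.8904
  f8: (p10, p1, p12) → 105.3729
  f9: (p10, p18, p11) → 15.3777
  f10: (p10, p1, p11) → 35.6004
  f11: (p15, p0, p5) → 54.9609
  f12: (p15, p9, p5) → 16.4338
  f13: (p2, p19, p5) → 85.5881
  f14: (p2, p19, p12) → 10.0803
  f15: (p2, p8, p5) → 107.2734
  f16: (p2, p8, p12) → 13.3715
  f17: (p13, p1, p11) → 41.5597
  f18: (p13, p1, p0) → 26.4360
  f19: (p13, p15, p0) → 25.1741
  f20: (p13, p9, p11) → 57.3139
  f21: (p13, p15, p9) → 7.8402
  f22: (p4, p8, p12) → 28.6663
  f23: (p4, p10, p12) → 9.0253
  f24: (p4, p10, p8) → 34.8665
Σ area = 1052.514

Check V−E+F: 14 − 36 + 24 = 2.


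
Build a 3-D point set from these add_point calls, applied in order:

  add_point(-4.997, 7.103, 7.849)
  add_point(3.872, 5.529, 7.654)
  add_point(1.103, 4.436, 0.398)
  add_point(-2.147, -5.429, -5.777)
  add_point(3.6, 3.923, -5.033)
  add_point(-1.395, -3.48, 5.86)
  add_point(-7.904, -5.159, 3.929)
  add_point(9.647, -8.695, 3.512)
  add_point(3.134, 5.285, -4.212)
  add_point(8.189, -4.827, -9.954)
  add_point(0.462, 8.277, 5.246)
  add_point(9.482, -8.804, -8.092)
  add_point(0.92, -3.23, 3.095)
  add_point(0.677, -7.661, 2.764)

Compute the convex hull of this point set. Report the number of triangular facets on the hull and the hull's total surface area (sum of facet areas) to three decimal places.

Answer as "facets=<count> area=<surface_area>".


facets=20 area=861.705

Extreme-point indices: [0, 1, 3, 4, 5, 6, 7, 8, 9, 10, 11, 13] — 12 of 14 on the boundary.

Triangle areas on the boundary:
  f1: (p0, p8, p10) → 26.1340
  f2: (p11, p9, p7) → 24.3164
  f3: (p4, p8, p9) → 1.3347
  f4: (p5, p7, p6) → 32.1405
  f5: (p5, p0, p6) → 39.6965
  f6: (p1, p0, p10) → 14.7041
  f7: (p1, p8, p10) → 25.5280
  f8: (p1, p5, p7) → 65.7447
  f9: (p1, p5, p0) → 44.9046
  f10: (p1, p9, p7) → 111.9237
  f11: (p1, p8, p9) → 67.5703
  f12: (p13, p7, p6) → 10.9335
  f13: (p13, p11, p6) → 43.8422
  f14: (p13, p11, p7) → 52.3351
  f15: (p3, p11, p6) → 52.9311
  f16: (p3, p11, p9) → 25.5037
  f17: (p3, p4, p9) → 53.0388
  f18: (p3, p4, p8) → 7.3918
  f19: (p3, p0, p6) → 73.4632
  f20: (p3, p0, p8) → 88.2680
Σ area = 861.705

Euler: V−E+F = 12−30+20 = 2.


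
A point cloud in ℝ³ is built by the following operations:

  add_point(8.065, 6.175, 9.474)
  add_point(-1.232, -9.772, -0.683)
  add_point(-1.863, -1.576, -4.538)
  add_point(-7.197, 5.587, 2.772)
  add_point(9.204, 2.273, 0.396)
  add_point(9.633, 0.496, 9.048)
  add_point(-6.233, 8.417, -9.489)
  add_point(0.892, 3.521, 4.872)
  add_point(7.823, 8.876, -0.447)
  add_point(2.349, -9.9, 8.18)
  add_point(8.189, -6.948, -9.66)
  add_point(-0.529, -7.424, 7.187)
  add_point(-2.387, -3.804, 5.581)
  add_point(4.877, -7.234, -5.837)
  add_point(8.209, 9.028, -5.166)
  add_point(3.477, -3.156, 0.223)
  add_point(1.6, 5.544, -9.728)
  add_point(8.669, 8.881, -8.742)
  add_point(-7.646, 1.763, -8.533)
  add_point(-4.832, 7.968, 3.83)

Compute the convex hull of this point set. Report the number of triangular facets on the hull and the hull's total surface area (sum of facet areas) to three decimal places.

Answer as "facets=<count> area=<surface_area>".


facets=26 area=1303.505

15 of the 20 inputs are extreme points: [0, 1, 3, 4, 5, 6, 8, 9, 10, 11, 14, 16, 17, 18, 19].

Area of each hull facet:
  f1: (p10, p9, p5) → 117.3891
  f2: (p1, p10, p18) → 99.9978
  f3: (p1, p10, p9) → 59.3130
  f4: (p4, p10, p5) → 48.9606
  f5: (p0, p9, p5) → 28.9207
  f6: (p6, p10, p18) → 59.7522
  f7: (p6, p10, p16) → 39.5059
  f8: (p3, p1, p18) → 88.5672
  f9: (p3, p6, p18) → 40.3015
  f10: (p3, p6, p19) → 22.1157
  f11: (p11, p0, p9) → 31.7070
  f12: (p11, p0, p19) → 104.0450
  f13: (p11, p3, p19) → 26.3480
  f14: (p11, p1, p9) → 16.0477
  f15: (p11, p3, p1) → 62.7862
  f16: (p17, p10, p16) → 55.5837
  f17: (p17, p4, p10) → 75.6053
  f18: (p17, p6, p16) → 23.7179
  f19: (p17, p4, p5) → 20.4918
  f20: (p17, p0, p5) → 54.3174
  f21: (p8, p6, p19) → 87.4892
  f22: (p8, p0, p19) → 65.6005
  f23: (p8, p17, p0) → 12.3810
  f24: (p14, p17, p6) → 26.8547
  f25: (p14, p8, p6) → 34.9688
  f26: (p14, p8, p17) → 0.7368
Σ area = 1303.505

Check V−E+F: 15 − 39 + 26 = 2.


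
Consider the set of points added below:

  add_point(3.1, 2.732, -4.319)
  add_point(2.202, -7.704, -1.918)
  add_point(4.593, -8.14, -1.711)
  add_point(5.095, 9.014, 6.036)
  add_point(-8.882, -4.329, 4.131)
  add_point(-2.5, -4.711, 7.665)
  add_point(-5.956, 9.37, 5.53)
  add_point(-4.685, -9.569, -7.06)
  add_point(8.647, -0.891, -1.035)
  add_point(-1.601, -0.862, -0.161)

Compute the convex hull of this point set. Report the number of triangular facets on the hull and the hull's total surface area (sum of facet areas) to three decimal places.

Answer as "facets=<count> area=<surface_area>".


Hull vertices (8/10): indices [0, 2, 3, 4, 5, 6, 7, 8].

Area of each hull facet:
  f1: (p7, p6, p4) → 83.8207
  f2: (p5, p6, p4) → 50.5914
  f3: (p5, p7, p4) → 47.3625
  f4: (p0, p7, p8) → 54.6365
  f5: (p0, p7, p6) → 108.9671
  f6: (p3, p5, p8) → 87.2896
  f7: (p3, p5, p6) → 78.0233
  f8: (p3, p0, p8) → 43.9908
  f9: (p3, p0, p6) → 66.7657
  f10: (p2, p7, p8) → 36.8944
  f11: (p2, p5, p8) → 51.0110
  f12: (p2, p5, p7) → 65.9394
Σ area = 775.292

Check V−E+F: 8 − 18 + 12 = 2.

facets=12 area=775.292


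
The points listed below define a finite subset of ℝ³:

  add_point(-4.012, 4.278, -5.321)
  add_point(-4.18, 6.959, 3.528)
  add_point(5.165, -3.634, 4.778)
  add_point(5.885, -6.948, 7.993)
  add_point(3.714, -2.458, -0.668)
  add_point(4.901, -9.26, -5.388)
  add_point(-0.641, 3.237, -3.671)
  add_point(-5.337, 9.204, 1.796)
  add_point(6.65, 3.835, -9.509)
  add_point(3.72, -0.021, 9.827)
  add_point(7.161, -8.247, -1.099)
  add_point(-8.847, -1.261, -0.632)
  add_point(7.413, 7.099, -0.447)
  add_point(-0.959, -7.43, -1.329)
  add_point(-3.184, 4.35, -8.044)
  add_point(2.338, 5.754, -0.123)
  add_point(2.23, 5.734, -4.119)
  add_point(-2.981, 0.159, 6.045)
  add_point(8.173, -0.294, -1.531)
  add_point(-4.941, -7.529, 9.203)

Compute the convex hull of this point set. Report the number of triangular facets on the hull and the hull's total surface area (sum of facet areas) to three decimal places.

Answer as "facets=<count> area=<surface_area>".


facets=22 area=1007.318

Points on the hull: [1, 3, 5, 7, 8, 9, 10, 11, 12, 13, 14, 18, 19] (13 of 20).

Per-facet area ½‖(b−a)×(c−a)‖:
  f1: (p10, p8, p18) → 32.1879
  f2: (p14, p7, p11) → 53.5319
  f3: (p14, p8, p7) → 52.3006
  f4: (p12, p8, p18) → 32.2191
  f5: (p12, p9, p7) → 80.9076
  f6: (p12, p8, p7) → 62.7581
  f7: (p3, p10, p18) → 37.1357
  f8: (p3, p12, p18) → 40.4069
  f9: (p3, p12, p9) → 47.4712
  f10: (p1, p9, p7) → 5.8825
  f11: (p5, p10, p8) → 34.2697
  f12: (p5, p14, p8) → 68.3947
  f13: (p5, p14, p11) → 83.6702
  f14: (p5, p3, p10) → 13.3060
  f15: (p19, p3, p9) → 39.3710
  f16: (p19, p1, p9) → 69.7754
  f17: (p19, p5, p3) → 74.2320
  f18: (p19, p7, p11) → 68.0770
  f19: (p19, p1, p7) → 11.7891
  f20: (p13, p5, p11) → 21.3105
  f21: (p13, p19, p11) → 53.2000
  f22: (p13, p19, p5) → 25.1209
Σ area = 1007.318

Check V−E+F: 13 − 33 + 22 = 2.


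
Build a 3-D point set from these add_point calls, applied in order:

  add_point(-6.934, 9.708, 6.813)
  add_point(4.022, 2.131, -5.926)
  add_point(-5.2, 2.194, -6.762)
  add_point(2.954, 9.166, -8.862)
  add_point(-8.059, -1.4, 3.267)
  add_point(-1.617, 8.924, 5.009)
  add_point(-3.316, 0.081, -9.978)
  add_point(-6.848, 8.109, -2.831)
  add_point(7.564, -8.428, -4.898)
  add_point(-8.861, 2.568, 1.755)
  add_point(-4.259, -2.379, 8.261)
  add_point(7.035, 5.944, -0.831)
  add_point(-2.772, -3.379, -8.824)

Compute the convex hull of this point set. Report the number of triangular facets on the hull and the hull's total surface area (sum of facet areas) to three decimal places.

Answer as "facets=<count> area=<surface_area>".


facets=20 area=898.348

12 of the 13 inputs are extreme points: [0, 2, 3, 4, 5, 6, 7, 8, 9, 10, 11, 12].

Triangle areas on the boundary:
  f1: (p3, p6, p8) → 81.6224
  f2: (p7, p0, p9) → 31.8921
  f3: (p7, p3, p0) → 48.6833
  f4: (p7, p3, p6) → 55.4602
  f5: (p11, p3, p8) → 71.0570
  f6: (p11, p10, p8) → 118.9049
  f7: (p12, p6, p8) → 17.6501
  f8: (p12, p6, p9) → 24.3449
  f9: (p2, p6, p9) → 9.3503
  f10: (p2, p7, p9) → 26.6211
  f11: (p2, p7, p6) → 6.6704
  f12: (p5, p3, p0) → 33.3268
  f13: (p5, p11, p3) → 51.9195
  f14: (p5, p10, p0) → 33.7200
  f15: (p5, p11, p10) → 65.3022
  f16: (p4, p10, p8) → 58.9038
  f17: (p4, p12, p8) → 80.6408
  f18: (p4, p12, p9) → 28.6657
  f19: (p4, p0, p9) → 16.8288
  f20: (p4, p10, p0) → 36.7836
Σ area = 898.348

Euler: V−E+F = 12−30+20 = 2.


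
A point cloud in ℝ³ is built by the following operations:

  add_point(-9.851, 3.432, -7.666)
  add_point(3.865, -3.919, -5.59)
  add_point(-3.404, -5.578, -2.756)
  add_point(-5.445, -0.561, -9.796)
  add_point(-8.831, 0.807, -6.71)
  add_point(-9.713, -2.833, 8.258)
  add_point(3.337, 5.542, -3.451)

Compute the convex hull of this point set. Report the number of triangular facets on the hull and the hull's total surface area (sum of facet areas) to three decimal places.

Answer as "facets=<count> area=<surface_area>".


7 of the 7 inputs are extreme points: [0, 1, 2, 3, 4, 5, 6].

Per-facet area ½‖(b−a)×(c−a)‖:
  f1: (p5, p6, p0) → 116.5482
  f2: (p5, p6, p1) → 91.3640
  f3: (p2, p5, p1) → 36.9816
  f4: (p3, p6, p0) → 39.2686
  f5: (p3, p6, p1) → 50.3634
  f6: (p3, p2, p1) → 34.7816
  f7: (p4, p3, p0) → 6.8086
  f8: (p4, p3, p2) → 20.8588
  f9: (p4, p5, p0) → 19.8641
  f10: (p4, p2, p5) → 60.0242
Σ area = 476.863

Euler: V−E+F = 7−15+10 = 2.

facets=10 area=476.863


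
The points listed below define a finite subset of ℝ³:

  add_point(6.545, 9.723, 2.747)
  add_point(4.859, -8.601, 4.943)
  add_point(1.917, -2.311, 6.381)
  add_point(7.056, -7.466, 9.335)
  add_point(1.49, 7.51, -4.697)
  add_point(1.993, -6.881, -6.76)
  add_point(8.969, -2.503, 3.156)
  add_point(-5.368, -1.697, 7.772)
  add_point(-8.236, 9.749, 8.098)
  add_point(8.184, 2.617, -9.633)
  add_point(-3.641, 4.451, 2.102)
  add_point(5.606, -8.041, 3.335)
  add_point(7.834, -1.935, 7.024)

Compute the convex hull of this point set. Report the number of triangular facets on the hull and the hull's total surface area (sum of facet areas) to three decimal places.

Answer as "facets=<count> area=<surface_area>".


Hull vertices (11/13): indices [0, 1, 3, 4, 5, 6, 7, 8, 9, 11, 12].

Facet areas (half cross-product norm):
  f1: (p0, p9, p6) → 78.6553
  f2: (p4, p0, p8) → 70.7194
  f3: (p4, p0, p9) → 44.1774
  f4: (p4, p5, p8) → 113.6746
  f5: (p4, p5, p9) → 56.2449
  f6: (p12, p0, p8) → 98.1111
  f7: (p12, p3, p8) → 54.7764
  f8: (p12, p0, p6) → 25.0572
  f9: (p12, p3, p6) → 11.8416
  f10: (p7, p5, p8) → 91.4667
  f11: (p7, p5, p1) → 76.9326
  f12: (p7, p3, p8) → 63.7457
  f13: (p7, p3, p1) → 31.8845
  f14: (p11, p5, p1) → 7.0877
  f15: (p11, p3, p6) → 19.7852
  f16: (p11, p3, p1) → 4.0289
  f17: (p11, p9, p6) → 42.4684
  f18: (p11, p5, p9) → 62.4475
Σ area = 953.105

Check V−E+F: 11 − 27 + 18 = 2.

facets=18 area=953.105


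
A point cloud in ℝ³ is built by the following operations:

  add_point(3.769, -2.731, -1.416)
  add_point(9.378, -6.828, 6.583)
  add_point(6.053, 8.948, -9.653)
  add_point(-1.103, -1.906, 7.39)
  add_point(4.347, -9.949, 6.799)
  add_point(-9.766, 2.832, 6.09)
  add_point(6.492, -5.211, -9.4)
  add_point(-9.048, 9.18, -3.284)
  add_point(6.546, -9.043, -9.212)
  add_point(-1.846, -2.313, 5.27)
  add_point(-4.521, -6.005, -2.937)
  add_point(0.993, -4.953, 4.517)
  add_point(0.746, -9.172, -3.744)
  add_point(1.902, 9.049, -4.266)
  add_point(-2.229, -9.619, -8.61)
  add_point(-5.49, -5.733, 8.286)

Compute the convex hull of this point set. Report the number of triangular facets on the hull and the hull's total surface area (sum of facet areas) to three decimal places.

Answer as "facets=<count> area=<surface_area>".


Points on the hull: [1, 2, 3, 4, 5, 6, 7, 8, 10, 13, 14, 15] (12 of 16).

Area of each hull facet:
  f1: (p13, p2, p1) → 68.9671
  f2: (p15, p4, p1) → 26.2410
  f3: (p15, p14, p4) → 87.9198
  f4: (p7, p14, p5) → 112.8598
  f5: (p7, p14, p2) → 154.1948
  f6: (p7, p13, p5) → 61.8310
  f7: (p7, p13, p2) → 27.4588
  f8: (p8, p4, p1) → 47.1568
  f9: (p8, p14, p4) → 69.8015
  f10: (p3, p13, p5) → 78.4088
  f11: (p3, p13, p1) → 94.2347
  f12: (p3, p15, p5) → 27.7995
  f13: (p3, p15, p1) → 31.2162
  f14: (p10, p14, p5) → 9.8795
  f15: (p10, p15, p5) → 54.5846
  f16: (p10, p15, p14) → 22.0210
  f17: (p6, p14, p2) → 62.9227
  f18: (p6, p8, p14) → 16.8853
  f19: (p6, p2, p1) → 114.7606
  f20: (p6, p8, p1) → 30.9617
Σ area = 1200.105

Euler: V−E+F = 12−30+20 = 2.

facets=20 area=1200.105


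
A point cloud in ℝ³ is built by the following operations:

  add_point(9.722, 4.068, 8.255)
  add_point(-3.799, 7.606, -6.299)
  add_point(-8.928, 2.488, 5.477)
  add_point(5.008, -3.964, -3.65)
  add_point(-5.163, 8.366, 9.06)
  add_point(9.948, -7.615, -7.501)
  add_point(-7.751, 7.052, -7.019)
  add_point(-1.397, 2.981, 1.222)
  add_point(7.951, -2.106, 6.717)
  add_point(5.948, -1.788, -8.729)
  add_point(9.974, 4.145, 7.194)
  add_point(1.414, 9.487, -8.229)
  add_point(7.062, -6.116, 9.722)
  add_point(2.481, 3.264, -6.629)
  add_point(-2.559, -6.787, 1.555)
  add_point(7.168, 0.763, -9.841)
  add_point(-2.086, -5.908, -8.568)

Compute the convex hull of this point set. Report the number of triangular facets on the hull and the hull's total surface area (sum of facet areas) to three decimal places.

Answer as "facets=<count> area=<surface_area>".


facets=18 area=1255.758

Points on the hull: [0, 2, 4, 5, 6, 10, 11, 12, 14, 15, 16] (11 of 17).

Facet areas (half cross-product norm):
  f1: (p12, p5, p10) → 94.3091
  f2: (p4, p12, p2) → 72.0948
  f3: (p0, p12, p10) → 5.6106
  f4: (p0, p4, p12) → 82.4231
  f5: (p0, p11, p10) → 6.9333
  f6: (p0, p4, p11) → 133.4240
  f7: (p6, p16, p2) → 93.5593
  f8: (p6, p4, p2) → 51.9573
  f9: (p6, p4, p11) → 78.0093
  f10: (p15, p16, p5) → 49.7233
  f11: (p15, p5, p10) → 79.7455
  f12: (p15, p11, p10) → 90.7482
  f13: (p15, p6, p11) → 47.6981
  f14: (p15, p6, p16) → 80.0738
  f15: (p14, p12, p5) → 94.9896
  f16: (p14, p16, p5) → 61.9679
  f17: (p14, p12, p2) → 74.4058
  f18: (p14, p16, p2) → 58.0851
Σ area = 1255.758

Euler characteristic 11−27+18 = 2 ✓


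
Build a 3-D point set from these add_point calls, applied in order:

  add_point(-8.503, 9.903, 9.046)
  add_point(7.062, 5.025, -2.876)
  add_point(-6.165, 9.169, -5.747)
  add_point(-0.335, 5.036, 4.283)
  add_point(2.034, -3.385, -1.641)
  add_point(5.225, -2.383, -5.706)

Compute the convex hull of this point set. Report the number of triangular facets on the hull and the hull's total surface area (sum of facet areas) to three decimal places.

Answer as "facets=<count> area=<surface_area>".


Extreme-point indices: [0, 1, 2, 3, 4, 5] — 6 of 6 on the boundary.

Per-facet area ½‖(b−a)×(c−a)‖:
  f1: (p2, p1, p0) → 106.0403
  f2: (p2, p4, p0) → 115.4266
  f3: (p5, p4, p1) → 21.4067
  f4: (p5, p2, p1) → 57.6061
  f5: (p5, p2, p4) → 40.8890
  f6: (p3, p1, p0) → 27.5691
  f7: (p3, p4, p0) → 34.5751
  f8: (p3, p4, p1) → 45.3454
Σ area = 448.858

Euler: V−E+F = 6−12+8 = 2.

facets=8 area=448.858


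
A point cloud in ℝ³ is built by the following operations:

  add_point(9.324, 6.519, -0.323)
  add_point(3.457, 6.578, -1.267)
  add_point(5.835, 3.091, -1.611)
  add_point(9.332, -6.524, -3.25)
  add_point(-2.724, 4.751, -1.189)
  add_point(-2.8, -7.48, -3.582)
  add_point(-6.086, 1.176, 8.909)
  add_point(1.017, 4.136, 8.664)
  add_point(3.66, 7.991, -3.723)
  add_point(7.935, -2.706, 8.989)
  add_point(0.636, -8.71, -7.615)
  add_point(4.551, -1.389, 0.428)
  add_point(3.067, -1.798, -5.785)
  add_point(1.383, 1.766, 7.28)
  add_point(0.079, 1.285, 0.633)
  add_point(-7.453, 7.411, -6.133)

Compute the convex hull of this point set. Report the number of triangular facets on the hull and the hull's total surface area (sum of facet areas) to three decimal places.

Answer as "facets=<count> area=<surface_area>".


Hull vertices (10/16): indices [0, 3, 5, 6, 7, 8, 9, 10, 12, 15].

Facet areas (half cross-product norm):
  f1: (p10, p5, p15) → 41.2805
  f2: (p10, p9, p3) → 59.3271
  f3: (p10, p5, p9) → 45.7471
  f4: (p7, p8, p15) → 75.3680
  f5: (p12, p8, p3) → 36.8695
  f6: (p12, p10, p3) → 30.4764
  f7: (p12, p8, p15) → 56.3975
  f8: (p12, p10, p15) → 49.3809
  f9: (p0, p7, p8) → 41.6899
  f10: (p0, p7, p9) → 57.5994
  f11: (p0, p8, p3) → 44.9969
  f12: (p0, p9, p3) → 74.8108
  f13: (p6, p5, p9) → 106.0422
  f14: (p6, p7, p9) → 34.5978
  f15: (p6, p5, p15) → 109.3126
  f16: (p6, p7, p15) → 62.5940
Σ area = 926.490

Check V−E+F: 10 − 24 + 16 = 2.

facets=16 area=926.490


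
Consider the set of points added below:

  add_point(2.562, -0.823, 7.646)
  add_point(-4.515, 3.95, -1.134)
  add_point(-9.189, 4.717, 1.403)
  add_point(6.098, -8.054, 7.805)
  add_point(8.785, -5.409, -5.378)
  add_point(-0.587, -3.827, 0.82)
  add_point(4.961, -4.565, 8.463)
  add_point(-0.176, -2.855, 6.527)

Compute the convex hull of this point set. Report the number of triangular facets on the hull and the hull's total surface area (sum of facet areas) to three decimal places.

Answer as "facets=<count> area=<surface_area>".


Extreme-point indices: [0, 1, 2, 3, 4, 5, 6, 7] — 8 of 8 on the boundary.

Facet areas (half cross-product norm):
  f1: (p6, p3, p4) → 25.5286
  f2: (p5, p4, p2) → 48.5153
  f3: (p5, p3, p4) → 58.4333
  f4: (p0, p6, p4) → 32.5004
  f5: (p7, p6, p3) → 9.3349
  f6: (p7, p5, p2) → 34.9900
  f7: (p7, p5, p3) → 23.8125
  f8: (p7, p0, p2) → 21.7763
  f9: (p7, p0, p6) → 8.1089
  f10: (p1, p4, p2) → 20.8463
  f11: (p1, p0, p2) → 32.0940
  f12: (p1, p0, p4) → 89.5154
Σ area = 405.456

Euler: V−E+F = 8−18+12 = 2.

facets=12 area=405.456


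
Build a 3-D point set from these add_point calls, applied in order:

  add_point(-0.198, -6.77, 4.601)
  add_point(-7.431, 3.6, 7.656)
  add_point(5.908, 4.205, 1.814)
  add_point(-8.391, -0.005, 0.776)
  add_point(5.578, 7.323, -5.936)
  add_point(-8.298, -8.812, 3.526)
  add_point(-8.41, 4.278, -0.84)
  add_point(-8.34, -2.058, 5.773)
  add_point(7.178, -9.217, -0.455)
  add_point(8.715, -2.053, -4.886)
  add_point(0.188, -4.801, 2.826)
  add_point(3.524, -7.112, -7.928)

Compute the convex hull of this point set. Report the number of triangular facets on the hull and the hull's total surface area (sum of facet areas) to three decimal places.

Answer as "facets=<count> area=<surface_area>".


facets=18 area=822.780

Points on the hull: [0, 1, 2, 3, 4, 5, 6, 7, 8, 9, 11] (11 of 12).

Facet areas (half cross-product norm):
  f1: (p1, p4, p6) → 63.2296
  f2: (p11, p4, p6) → 107.3469
  f3: (p11, p4, p9) → 36.4931
  f4: (p11, p5, p6) → 108.5288
  f5: (p2, p4, p9) → 36.8580
  f6: (p2, p1, p4) → 57.0495
  f7: (p7, p1, p6) → 25.0379
  f8: (p0, p2, p1) → 77.8836
  f9: (p0, p7, p1) → 26.5003
  f10: (p0, p7, p5) → 28.9065
  f11: (p3, p5, p6) → 1.2333
  f12: (p3, p7, p6) → 9.0427
  f13: (p3, p7, p5) → 19.1825
  f14: (p8, p2, p9) → 40.6911
  f15: (p8, p0, p2) → 57.4115
  f16: (p8, p11, p9) → 29.9398
  f17: (p8, p11, p5) → 67.1730
  f18: (p8, p0, p5) → 30.2717
Σ area = 822.780

Check V−E+F: 11 − 27 + 18 = 2.


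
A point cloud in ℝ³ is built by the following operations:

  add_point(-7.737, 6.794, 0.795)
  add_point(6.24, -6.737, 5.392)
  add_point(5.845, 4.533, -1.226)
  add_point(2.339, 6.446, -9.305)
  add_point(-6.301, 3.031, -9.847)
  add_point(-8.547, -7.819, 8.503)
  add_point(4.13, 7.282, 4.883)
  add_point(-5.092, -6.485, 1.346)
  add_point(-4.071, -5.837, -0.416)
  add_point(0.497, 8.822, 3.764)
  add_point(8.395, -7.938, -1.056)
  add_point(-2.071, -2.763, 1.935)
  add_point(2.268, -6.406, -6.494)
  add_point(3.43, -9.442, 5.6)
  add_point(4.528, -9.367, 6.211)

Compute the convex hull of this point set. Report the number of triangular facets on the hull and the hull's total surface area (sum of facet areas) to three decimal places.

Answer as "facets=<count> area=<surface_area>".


Hull vertices (13/15): indices [0, 1, 2, 3, 4, 5, 6, 7, 9, 10, 12, 13, 14].

Triangle areas on the boundary:
  f1: (p12, p3, p10) → 52.0312
  f2: (p12, p3, p4) → 57.3204
  f3: (p0, p9, p5) → 74.0058
  f4: (p0, p4, p5) → 93.0457
  f5: (p0, p3, p9) → 58.5406
  f6: (p0, p3, p4) → 52.8551
  f7: (p2, p3, p10) → 54.7607
  f8: (p14, p1, p10) → 10.8117
  f9: (p7, p4, p5) → 39.5498
  f10: (p7, p12, p5) → 14.5237
  f11: (p7, p12, p4) → 68.5412
  f12: (p6, p14, p1) → 15.6750
  f13: (p6, p3, p9) → 27.4182
  f14: (p6, p2, p3) → 24.6656
  f15: (p6, p1, p10) → 48.1254
  f16: (p6, p2, p10) → 39.7938
  f17: (p6, p9, p5) → 40.0268
  f18: (p6, p14, p5) → 110.7593
  f19: (p13, p12, p10) → 34.9331
  f20: (p13, p14, p10) → 5.2584
  f21: (p13, p12, p5) → 77.4075
  f22: (p13, p14, p5) → 5.4348
Σ area = 1005.484

Euler characteristic 13−33+22 = 2 ✓

facets=22 area=1005.484


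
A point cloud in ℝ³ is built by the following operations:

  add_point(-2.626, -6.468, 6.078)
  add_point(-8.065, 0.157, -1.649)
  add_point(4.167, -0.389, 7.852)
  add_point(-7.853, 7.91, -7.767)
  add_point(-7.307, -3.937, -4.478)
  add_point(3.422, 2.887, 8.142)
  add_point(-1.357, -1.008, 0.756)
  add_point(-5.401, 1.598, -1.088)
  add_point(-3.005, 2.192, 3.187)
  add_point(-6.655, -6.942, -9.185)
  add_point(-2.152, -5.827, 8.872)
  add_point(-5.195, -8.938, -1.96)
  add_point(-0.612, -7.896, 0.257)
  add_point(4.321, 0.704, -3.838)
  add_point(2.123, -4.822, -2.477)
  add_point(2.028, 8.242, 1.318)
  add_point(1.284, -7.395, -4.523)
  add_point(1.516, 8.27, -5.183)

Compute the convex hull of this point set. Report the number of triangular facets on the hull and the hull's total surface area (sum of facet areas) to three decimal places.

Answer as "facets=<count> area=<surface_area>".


facets=24 area=807.985

Points on the hull: [1, 2, 3, 4, 5, 8, 9, 10, 11, 12, 13, 15, 16, 17] (14 of 18).

Per-facet area ½‖(b−a)×(c−a)‖:
  f1: (p10, p11, p1) → 54.5023
  f2: (p12, p10, p11) → 22.2616
  f3: (p8, p10, p1) → 35.1158
  f4: (p2, p12, p10) → 37.5898
  f5: (p4, p11, p1) → 13.0753
  f6: (p4, p9, p1) → 5.4567
  f7: (p4, p9, p11) → 16.6680
  f8: (p3, p9, p1) → 51.4276
  f9: (p3, p8, p1) → 35.4351
  f10: (p3, p8, p15) → 51.4466
  f11: (p16, p9, p11) → 26.5638
  f12: (p16, p12, p11) → 13.4066
  f13: (p16, p9, p13) → 38.2042
  f14: (p16, p2, p12) → 27.8498
  f15: (p16, p2, p13) → 50.9371
  f16: (p5, p2, p10) → 12.6295
  f17: (p5, p8, p10) → 37.6498
  f18: (p5, p8, p15) → 29.9821
  f19: (p5, p15, p13) → 41.1504
  f20: (p5, p2, p13) → 19.7978
  f21: (p17, p9, p13) → 58.0797
  f22: (p17, p3, p9) → 72.7749
  f23: (p17, p15, p13) → 26.1625
  f24: (p17, p3, p15) → 29.8177
Σ area = 807.985

Euler: V−E+F = 14−36+24 = 2.


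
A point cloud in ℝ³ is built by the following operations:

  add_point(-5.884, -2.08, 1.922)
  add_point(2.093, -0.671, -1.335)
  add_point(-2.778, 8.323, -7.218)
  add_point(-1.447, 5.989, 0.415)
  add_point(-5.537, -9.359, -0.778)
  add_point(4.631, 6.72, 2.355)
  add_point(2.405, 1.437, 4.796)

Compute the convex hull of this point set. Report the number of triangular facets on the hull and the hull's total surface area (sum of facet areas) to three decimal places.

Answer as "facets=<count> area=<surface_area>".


Hull vertices (7/7): indices [0, 1, 2, 3, 4, 5, 6].

Facet areas (half cross-product norm):
  f1: (p4, p2, p0) → 49.1609
  f2: (p6, p4, p0) → 33.4147
  f3: (p3, p2, p0) → 35.7227
  f4: (p3, p2, p5) → 23.7244
  f5: (p3, p6, p0) → 31.9315
  f6: (p3, p6, p5) → 18.9797
  f7: (p1, p2, p5) → 48.3430
  f8: (p1, p4, p2) → 64.6135
  f9: (p1, p6, p5) → 20.1607
  f10: (p1, p6, p4) → 36.5623
Σ area = 362.613

Check V−E+F: 7 − 15 + 10 = 2.

facets=10 area=362.613


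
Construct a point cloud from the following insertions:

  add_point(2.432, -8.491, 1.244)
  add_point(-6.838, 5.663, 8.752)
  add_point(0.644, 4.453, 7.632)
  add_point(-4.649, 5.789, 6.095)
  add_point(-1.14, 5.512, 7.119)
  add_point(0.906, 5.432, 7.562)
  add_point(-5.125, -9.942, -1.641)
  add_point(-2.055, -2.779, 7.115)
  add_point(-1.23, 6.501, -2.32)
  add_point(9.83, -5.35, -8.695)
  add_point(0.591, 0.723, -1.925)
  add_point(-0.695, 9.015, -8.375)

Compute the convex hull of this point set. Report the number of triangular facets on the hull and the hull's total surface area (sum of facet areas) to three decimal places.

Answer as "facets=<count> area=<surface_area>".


Points on the hull: [0, 1, 2, 5, 6, 7, 9, 11] (8 of 12).

Triangle areas on the boundary:
  f1: (p11, p6, p1) → 160.2973
  f2: (p11, p6, p9) → 145.4692
  f3: (p0, p6, p9) → 50.0589
  f4: (p5, p0, p9) → 97.0207
  f5: (p5, p11, p9) → 142.7076
  f6: (p5, p11, p1) → 64.2613
  f7: (p7, p6, p1) → 49.2173
  f8: (p7, p0, p6) → 38.1306
  f9: (p2, p5, p0) → 4.4749
  f10: (p2, p7, p0) → 32.3339
  f11: (p2, p5, p1) → 3.8680
  f12: (p2, p7, p1) → 29.1347
Σ area = 816.974

Euler: V−E+F = 8−18+12 = 2.

facets=12 area=816.974


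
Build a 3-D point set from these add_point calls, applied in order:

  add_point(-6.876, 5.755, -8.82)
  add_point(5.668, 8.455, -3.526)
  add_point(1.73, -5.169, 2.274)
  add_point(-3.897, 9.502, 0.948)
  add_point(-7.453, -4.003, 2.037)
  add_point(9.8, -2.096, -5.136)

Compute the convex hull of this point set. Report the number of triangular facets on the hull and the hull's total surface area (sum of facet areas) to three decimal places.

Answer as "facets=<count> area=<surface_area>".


facets=8 area=580.809

Points on the hull: [0, 1, 2, 3, 4, 5] (6 of 6).

Per-facet area ½‖(b−a)×(c−a)‖:
  f1: (p0, p5, p4) → 126.4489
  f2: (p0, p3, p4) → 71.8709
  f3: (p1, p0, p5) → 79.0851
  f4: (p1, p0, p3) → 56.9166
  f5: (p2, p5, p4) → 39.9147
  f6: (p2, p3, p4) → 64.3175
  f7: (p2, p1, p5) → 64.7974
  f8: (p2, p1, p3) → 77.4581
Σ area = 580.809

Euler characteristic 6−12+8 = 2 ✓


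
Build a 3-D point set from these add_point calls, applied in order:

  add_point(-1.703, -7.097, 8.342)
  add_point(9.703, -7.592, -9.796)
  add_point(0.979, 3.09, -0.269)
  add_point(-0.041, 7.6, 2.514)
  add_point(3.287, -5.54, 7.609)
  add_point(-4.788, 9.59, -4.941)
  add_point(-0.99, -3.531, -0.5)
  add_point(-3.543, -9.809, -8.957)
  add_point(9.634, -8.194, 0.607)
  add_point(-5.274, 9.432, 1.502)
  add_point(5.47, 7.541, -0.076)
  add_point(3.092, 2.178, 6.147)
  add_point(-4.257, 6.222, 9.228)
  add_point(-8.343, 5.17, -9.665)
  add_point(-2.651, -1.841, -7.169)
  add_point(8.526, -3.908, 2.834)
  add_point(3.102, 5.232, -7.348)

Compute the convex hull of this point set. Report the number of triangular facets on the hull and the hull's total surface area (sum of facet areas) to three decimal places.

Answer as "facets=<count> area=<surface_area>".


13 of the 17 inputs are extreme points: [0, 1, 4, 5, 7, 8, 9, 10, 11, 12, 13, 15, 16].

Facet areas (half cross-product norm):
  f1: (p7, p1, p13) → 104.8856
  f2: (p0, p7, p13) → 138.2658
  f3: (p0, p12, p13) → 131.1531
  f4: (p0, p4, p12) → 35.6799
  f5: (p16, p1, p13) → 78.1213
  f6: (p16, p10, p1) → 56.2338
  f7: (p5, p16, p13) → 34.4096
  f8: (p5, p16, p10) → 36.9998
  f9: (p15, p10, p1) → 80.4604
  f10: (p8, p0, p4) → 20.1072
  f11: (p8, p15, p1) → 23.6624
  f12: (p8, p15, p4) → 17.3936
  f13: (p8, p7, p1) → 69.8971
  f14: (p8, p0, p7) → 106.4485
  f15: (p9, p10, p12) → 46.3868
  f16: (p9, p5, p10) → 34.8129
  f17: (p9, p12, p13) → 35.6503
  f18: (p9, p5, p13) → 19.3110
  f19: (p11, p10, p12) → 37.4730
  f20: (p11, p15, p10) → 37.6528
  f21: (p11, p4, p12) → 32.1659
  f22: (p11, p15, p4) → 27.0305
Σ area = 1204.201

Euler: V−E+F = 13−33+22 = 2.

facets=22 area=1204.201


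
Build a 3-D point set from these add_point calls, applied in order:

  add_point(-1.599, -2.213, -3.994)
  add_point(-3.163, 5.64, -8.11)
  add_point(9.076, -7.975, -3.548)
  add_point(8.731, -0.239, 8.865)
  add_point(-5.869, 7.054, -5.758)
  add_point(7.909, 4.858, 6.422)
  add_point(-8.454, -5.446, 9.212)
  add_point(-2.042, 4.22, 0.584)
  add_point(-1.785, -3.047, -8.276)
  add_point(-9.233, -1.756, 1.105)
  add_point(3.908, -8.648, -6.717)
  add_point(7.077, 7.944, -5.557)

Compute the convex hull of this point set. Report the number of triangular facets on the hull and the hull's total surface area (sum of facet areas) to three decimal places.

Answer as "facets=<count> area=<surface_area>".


Hull vertices (10/12): indices [1, 2, 3, 4, 5, 6, 8, 9, 10, 11].

Per-facet area ½‖(b−a)×(c−a)‖:
  f1: (p3, p11, p2) → 107.4482
  f2: (p3, p6, p2) → 130.5180
  f3: (p4, p8, p9) → 58.4174
  f4: (p4, p6, p9) → 29.8352
  f5: (p10, p11, p2) → 49.2214
  f6: (p10, p8, p11) → 58.3969
  f7: (p10, p6, p2) → 62.0082
  f8: (p10, p6, p9) → 73.6965
  f9: (p10, p8, p9) → 45.7839
  f10: (p5, p3, p6) → 50.8602
  f11: (p5, p4, p6) → 160.0163
  f12: (p5, p3, p11) → 27.0561
  f13: (p5, p4, p11) → 80.2825
  f14: (p1, p8, p11) → 47.4082
  f15: (p1, p4, p11) → 18.6608
  f16: (p1, p4, p8) → 14.8365
Σ area = 1014.446

Euler: V−E+F = 10−24+16 = 2.

facets=16 area=1014.446


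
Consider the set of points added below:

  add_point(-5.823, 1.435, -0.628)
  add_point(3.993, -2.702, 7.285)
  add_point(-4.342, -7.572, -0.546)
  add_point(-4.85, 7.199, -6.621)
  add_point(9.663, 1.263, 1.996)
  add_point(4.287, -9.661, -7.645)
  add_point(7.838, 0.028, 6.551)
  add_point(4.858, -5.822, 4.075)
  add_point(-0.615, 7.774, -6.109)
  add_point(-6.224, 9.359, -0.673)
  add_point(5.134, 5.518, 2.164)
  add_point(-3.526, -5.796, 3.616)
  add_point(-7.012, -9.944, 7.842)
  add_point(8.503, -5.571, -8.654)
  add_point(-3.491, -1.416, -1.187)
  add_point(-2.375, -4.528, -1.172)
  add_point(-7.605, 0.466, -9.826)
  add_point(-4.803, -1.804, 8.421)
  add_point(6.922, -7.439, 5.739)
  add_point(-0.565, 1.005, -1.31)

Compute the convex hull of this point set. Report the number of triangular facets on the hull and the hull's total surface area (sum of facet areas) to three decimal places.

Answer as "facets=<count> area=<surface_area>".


facets=24 area=1119.478

Points on the hull: [1, 2, 3, 4, 5, 6, 8, 9, 10, 12, 13, 16, 17, 18] (14 of 20).

Area of each hull facet:
  f1: (p9, p12, p16) → 126.9389
  f2: (p17, p9, p12) → 45.1716
  f3: (p2, p12, p16) → 37.5307
  f4: (p2, p5, p16) → 71.4400
  f5: (p2, p5, p12) → 34.3270
  f6: (p18, p5, p12) → 98.6531
  f7: (p3, p9, p16) → 20.9798
  f8: (p3, p8, p16) → 14.7964
  f9: (p3, p8, p9) → 13.9156
  f10: (p10, p8, p4) → 27.1389
  f11: (p10, p8, p9) → 40.8863
  f12: (p10, p17, p9) → 78.3966
  f13: (p13, p8, p4) → 88.9121
  f14: (p13, p18, p4) → 61.6108
  f15: (p13, p18, p5) → 41.0491
  f16: (p13, p5, p16) → 46.8848
  f17: (p13, p8, p16) → 85.4478
  f18: (p1, p17, p12) → 37.2439
  f19: (p1, p18, p12) → 38.1023
  f20: (p6, p10, p17) → 47.9455
  f21: (p6, p1, p17) → 13.9003
  f22: (p6, p10, p4) → 15.6142
  f23: (p6, p18, p4) → 18.8027
  f24: (p6, p1, p18) → 13.7896
Σ area = 1119.478

Check V−E+F: 14 − 36 + 24 = 2.


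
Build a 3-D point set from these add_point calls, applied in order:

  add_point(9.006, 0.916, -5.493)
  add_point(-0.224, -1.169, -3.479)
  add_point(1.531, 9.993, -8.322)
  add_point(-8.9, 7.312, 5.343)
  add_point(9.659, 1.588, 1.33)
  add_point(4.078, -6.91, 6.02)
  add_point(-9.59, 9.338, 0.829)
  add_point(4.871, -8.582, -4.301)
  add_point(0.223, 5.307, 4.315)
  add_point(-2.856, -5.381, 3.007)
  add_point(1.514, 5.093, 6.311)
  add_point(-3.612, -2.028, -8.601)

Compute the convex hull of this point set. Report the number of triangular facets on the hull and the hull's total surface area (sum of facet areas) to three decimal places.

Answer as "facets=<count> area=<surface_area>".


Extreme-point indices: [0, 2, 3, 4, 5, 6, 7, 9, 10, 11] — 10 of 12 on the boundary.

Area of each hull facet:
  f1: (p5, p7, p4) → 55.4330
  f2: (p11, p2, p6) → 88.9386
  f3: (p0, p7, p4) → 35.9039
  f4: (p0, p2, p4) → 40.6534
  f5: (p0, p11, p7) → 58.0134
  f6: (p0, p11, p2) → 70.9466
  f7: (p10, p5, p4) → 53.4865
  f8: (p10, p2, p6) → 87.5254
  f9: (p10, p2, p4) → 73.3357
  f10: (p9, p5, p7) → 38.7638
  f11: (p9, p11, p7) → 57.9237
  f12: (p9, p11, p6) → 90.4669
  f13: (p3, p10, p5) → 60.0325
  f14: (p3, p9, p5) → 47.7952
  f15: (p3, p10, p6) → 25.4718
  f16: (p3, p9, p6) → 34.2587
Σ area = 918.949

Euler: V−E+F = 10−24+16 = 2.

facets=16 area=918.949


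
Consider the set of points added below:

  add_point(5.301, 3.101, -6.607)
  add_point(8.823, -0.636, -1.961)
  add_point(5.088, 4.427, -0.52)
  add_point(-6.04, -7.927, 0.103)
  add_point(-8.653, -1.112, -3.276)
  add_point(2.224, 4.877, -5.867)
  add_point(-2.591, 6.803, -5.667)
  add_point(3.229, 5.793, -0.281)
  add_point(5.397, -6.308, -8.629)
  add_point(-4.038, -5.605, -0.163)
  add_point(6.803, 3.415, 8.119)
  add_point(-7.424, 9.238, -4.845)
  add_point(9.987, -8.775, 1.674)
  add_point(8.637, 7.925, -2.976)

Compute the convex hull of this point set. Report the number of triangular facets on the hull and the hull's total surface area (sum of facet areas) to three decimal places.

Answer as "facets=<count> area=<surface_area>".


facets=16 area=911.932

Points on the hull: [0, 1, 3, 4, 6, 8, 10, 11, 12, 13] (10 of 14).

Triangle areas on the boundary:
  f1: (p11, p10, p4) → 101.1681
  f2: (p11, p8, p4) → 82.6481
  f3: (p3, p10, p4) → 75.6163
  f4: (p3, p10, p12) → 111.1928
  f5: (p3, p8, p4) → 57.9875
  f6: (p3, p8, p12) → 80.9808
  f7: (p13, p11, p10) → 98.2683
  f8: (p13, p10, p12) → 85.0001
  f9: (p0, p13, p8) → 20.3758
  f10: (p1, p8, p12) → 41.2905
  f11: (p1, p13, p12) → 12.1878
  f12: (p1, p13, p8) → 34.9190
  f13: (p6, p13, p11) → 19.9969
  f14: (p6, p0, p13) → 30.1344
  f15: (p6, p11, p8) → 22.3677
  f16: (p6, p0, p8) → 37.7985
Σ area = 911.932

Euler: V−E+F = 10−24+16 = 2.


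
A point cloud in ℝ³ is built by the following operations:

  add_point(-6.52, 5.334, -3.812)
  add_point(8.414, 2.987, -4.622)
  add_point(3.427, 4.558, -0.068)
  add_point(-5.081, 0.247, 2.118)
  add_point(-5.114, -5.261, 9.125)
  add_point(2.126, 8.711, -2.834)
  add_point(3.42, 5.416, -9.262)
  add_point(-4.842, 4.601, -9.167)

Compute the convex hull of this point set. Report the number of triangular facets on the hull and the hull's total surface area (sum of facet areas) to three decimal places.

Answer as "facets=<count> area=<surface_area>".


facets=10 area=450.034

Points on the hull: [0, 1, 2, 4, 5, 6, 7] (7 of 8).

Area of each hull facet:
  f1: (p5, p4, p0) → 78.1195
  f2: (p7, p4, p0) → 37.1493
  f3: (p7, p4, p1) → 138.5970
  f4: (p7, p5, p0) → 26.1916
  f5: (p2, p4, p1) → 43.1274
  f6: (p2, p5, p1) → 17.8762
  f7: (p2, p5, p4) → 30.4766
  f8: (p6, p5, p1) → 25.4175
  f9: (p6, p7, p1) → 22.9211
  f10: (p6, p7, p5) → 30.1575
Σ area = 450.034

Euler: V−E+F = 7−15+10 = 2.


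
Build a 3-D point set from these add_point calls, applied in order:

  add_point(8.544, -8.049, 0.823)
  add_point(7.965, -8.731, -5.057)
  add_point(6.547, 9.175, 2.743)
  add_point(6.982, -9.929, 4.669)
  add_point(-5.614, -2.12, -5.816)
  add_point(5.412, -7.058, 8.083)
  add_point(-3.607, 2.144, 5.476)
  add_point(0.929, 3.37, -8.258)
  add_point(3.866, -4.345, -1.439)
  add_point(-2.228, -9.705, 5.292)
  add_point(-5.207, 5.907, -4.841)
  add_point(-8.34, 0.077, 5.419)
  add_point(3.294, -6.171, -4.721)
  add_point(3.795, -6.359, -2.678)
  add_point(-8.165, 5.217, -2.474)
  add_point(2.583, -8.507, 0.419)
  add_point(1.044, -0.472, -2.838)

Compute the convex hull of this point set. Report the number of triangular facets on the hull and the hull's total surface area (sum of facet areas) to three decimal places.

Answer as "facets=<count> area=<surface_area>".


Hull vertices (12/17): indices [0, 1, 2, 3, 4, 5, 6, 7, 9, 10, 11, 14].

Triangle areas on the boundary:
  f1: (p5, p2, p0) → 66.9642
  f2: (p10, p7, p2) → 50.1725
  f3: (p10, p4, p7) → 28.3099
  f4: (p6, p2, p11) → 9.6211
  f5: (p6, p5, p11) → 31.7925
  f6: (p6, p5, p2) → 82.5555
  f7: (p1, p4, p7) → 62.1992
  f8: (p1, p2, p0) → 50.7130
  f9: (p1, p7, p2) → 97.9649
  f10: (p14, p4, p11) → 39.4582
  f11: (p14, p10, p4) → 15.4299
  f12: (p14, p2, p11) → 75.3022
  f13: (p14, p10, p2) → 25.9624
  f14: (p3, p5, p0) → 9.4954
  f15: (p3, p1, p0) → 8.9063
  f16: (p9, p1, p4) → 90.9138
  f17: (p9, p4, p11) → 64.9232
  f18: (p9, p3, p1) → 44.8604
  f19: (p9, p5, p11) → 48.2632
  f20: (p9, p3, p5) → 20.0615
Σ area = 923.869

Euler characteristic 12−30+20 = 2 ✓

facets=20 area=923.869
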